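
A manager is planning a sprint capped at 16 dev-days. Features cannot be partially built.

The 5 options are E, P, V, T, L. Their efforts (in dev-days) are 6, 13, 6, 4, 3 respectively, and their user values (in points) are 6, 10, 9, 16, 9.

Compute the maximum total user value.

34

Allowing fractional choices, the relaxed optimum would be about 37.0, but features are indivisible.
V + T + L: effort 6 + 4 + 3 = 13 ≤ 16, user value 9 + 16 + 9 = 34.
E + V + T: effort 6 + 6 + 4 = 16 ≤ 16, user value 6 + 9 + 16 = 31.
E + T + L: effort 6 + 4 + 3 = 13 ≤ 16, user value 6 + 16 + 9 = 31.
Best is V, T, and L with total user value 34.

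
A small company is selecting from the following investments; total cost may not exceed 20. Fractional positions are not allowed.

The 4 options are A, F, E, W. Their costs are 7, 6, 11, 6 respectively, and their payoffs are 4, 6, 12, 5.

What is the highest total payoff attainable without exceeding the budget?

18

F + E: cost 6 + 11 = 17 ≤ 20, payoff 6 + 12 = 18.
A + E: cost 7 + 11 = 18 ≤ 20, payoff 4 + 12 = 16.
E + W: cost 11 + 6 = 17 ≤ 20, payoff 12 + 5 = 17.
Best is F and E with total payoff 18.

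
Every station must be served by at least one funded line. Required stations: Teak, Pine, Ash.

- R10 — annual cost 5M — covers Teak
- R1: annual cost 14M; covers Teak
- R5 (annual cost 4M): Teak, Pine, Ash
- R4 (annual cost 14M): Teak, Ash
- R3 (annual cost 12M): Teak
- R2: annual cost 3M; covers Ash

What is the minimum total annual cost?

4

R5 alone covers Teak, Pine, Ash — every station.
Total annual cost: 4.
No cover costs less than 4.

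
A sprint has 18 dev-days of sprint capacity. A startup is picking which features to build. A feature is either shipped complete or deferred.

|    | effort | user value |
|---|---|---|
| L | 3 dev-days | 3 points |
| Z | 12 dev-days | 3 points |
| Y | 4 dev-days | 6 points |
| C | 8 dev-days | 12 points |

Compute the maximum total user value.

21

Allowing fractional choices, the relaxed optimum would be about 21.8, but features are indivisible.
Y + C: effort 4 + 8 = 12 ≤ 18, user value 6 + 12 = 18.
L + C: effort 3 + 8 = 11 ≤ 18, user value 3 + 12 = 15.
L + Y + C: effort 3 + 4 + 8 = 15 ≤ 18, user value 3 + 6 + 12 = 21.
Best is L, Y, and C with total user value 21.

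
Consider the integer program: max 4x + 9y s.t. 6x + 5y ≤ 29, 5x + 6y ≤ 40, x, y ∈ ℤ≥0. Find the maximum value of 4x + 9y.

45

(x,y)=(0,5) is feasible, giving 45.
(x,y)=(1,4) is feasible, giving 40.
No feasible integer point exceeds 45.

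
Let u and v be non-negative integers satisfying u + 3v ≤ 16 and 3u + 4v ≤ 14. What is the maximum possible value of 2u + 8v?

Relaxing integrality, the LP optimum is 28.00 at (u,v) = (0, 3.5), which is not an integer point.
(u,v)=(0,3): 1·0+3·3=9≤16, 3·0+4·3=12≤14, objective 24.
(u,v)=(1,2): 1·1+3·2=7≤16, 3·1+4·2=11≤14, objective 18.
(u,v)=(0,2): 1·0+3·2=6≤16, 3·0+4·2=8≤14, objective 16.
Maximum is 24 at (u,v)=(0,3).

24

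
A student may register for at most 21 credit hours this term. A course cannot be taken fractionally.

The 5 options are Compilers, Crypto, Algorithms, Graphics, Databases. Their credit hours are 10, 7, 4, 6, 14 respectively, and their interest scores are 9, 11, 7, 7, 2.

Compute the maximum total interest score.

27

This is a 0-1 knapsack instance.
Crypto + Algorithms + Graphics: credit hours 7 + 4 + 6 = 17 ≤ 21, interest score 11 + 7 + 7 = 25.
Compilers + Algorithms + Graphics: credit hours 10 + 4 + 6 = 20 ≤ 21, interest score 9 + 7 + 7 = 23.
Compilers + Crypto + Algorithms: credit hours 10 + 7 + 4 = 21 ≤ 21, interest score 9 + 11 + 7 = 27.
Best is Compilers, Crypto, and Algorithms with total interest score 27.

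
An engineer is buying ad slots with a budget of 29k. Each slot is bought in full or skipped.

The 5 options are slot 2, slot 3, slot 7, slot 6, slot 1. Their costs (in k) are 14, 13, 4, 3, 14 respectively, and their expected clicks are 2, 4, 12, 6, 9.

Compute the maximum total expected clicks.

Allowing fractional choices, the relaxed optimum would be about 29.5, but ad slots are indivisible.
slot 3 + slot 7 + slot 6: cost 13 + 4 + 3 = 20 ≤ 29, expected clicks 4 + 12 + 6 = 22.
slot 7 + slot 6 + slot 1: cost 4 + 3 + 14 = 21 ≤ 29, expected clicks 12 + 6 + 9 = 27.
Best is slot 7, slot 6, and slot 1 with total expected clicks 27.

27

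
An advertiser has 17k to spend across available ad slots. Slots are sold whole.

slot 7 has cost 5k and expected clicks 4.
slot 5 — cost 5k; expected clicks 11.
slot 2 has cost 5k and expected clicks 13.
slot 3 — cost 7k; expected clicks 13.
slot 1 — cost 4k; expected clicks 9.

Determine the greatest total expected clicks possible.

This is an integer program with binary decision variables.
Allowing fractional choices, the relaxed optimum would be about 38.6, but ad slots are indivisible.
slot 2 + slot 3 + slot 1: cost 5 + 7 + 4 = 16 ≤ 17, expected clicks 13 + 13 + 9 = 35.
slot 5 + slot 2 + slot 3: cost 5 + 5 + 7 = 17 ≤ 17, expected clicks 11 + 13 + 13 = 37.
Best is slot 5, slot 2, and slot 3 with total expected clicks 37.

37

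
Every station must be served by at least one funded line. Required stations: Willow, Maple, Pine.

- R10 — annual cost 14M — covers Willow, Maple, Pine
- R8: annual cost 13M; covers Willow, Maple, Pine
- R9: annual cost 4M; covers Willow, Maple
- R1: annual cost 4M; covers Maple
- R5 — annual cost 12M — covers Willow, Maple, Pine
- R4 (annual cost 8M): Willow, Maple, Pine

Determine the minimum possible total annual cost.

8

This is a weighted set-cover instance.
The greedy cost-per-new-station heuristic would pick R9 and R4 for 12, but a cheaper cover exists.
R4 alone covers Willow, Maple, Pine — every station.
Total annual cost: 8.
No cover costs less than 8.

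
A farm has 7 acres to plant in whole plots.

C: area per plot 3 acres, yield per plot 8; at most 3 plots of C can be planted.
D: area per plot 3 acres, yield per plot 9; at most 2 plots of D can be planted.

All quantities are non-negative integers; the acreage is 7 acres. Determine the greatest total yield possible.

This is a bounded integer knapsack.
1×C and 1×D: area 6 ≤ 7, yield 1·8 + 1·9 = 17.
2×D: area 6 ≤ 7, yield 2·9 = 18.
Best is 18.

18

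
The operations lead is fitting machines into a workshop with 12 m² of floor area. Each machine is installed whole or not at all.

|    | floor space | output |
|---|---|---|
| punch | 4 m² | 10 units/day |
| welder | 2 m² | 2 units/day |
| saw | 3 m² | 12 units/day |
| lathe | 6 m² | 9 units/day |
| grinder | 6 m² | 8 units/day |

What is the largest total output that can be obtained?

Treat it as a binary knapsack problem.
Allowing fractional choices, the relaxed optimum would be about 29.5, but machines are indivisible.
welder + saw + lathe: floor space 2 + 3 + 6 = 11 ≤ 12, output 2 + 12 + 9 = 23.
punch + welder + saw: floor space 4 + 2 + 3 = 9 ≤ 12, output 10 + 2 + 12 = 24.
punch + saw: floor space 4 + 3 = 7 ≤ 12, output 10 + 12 = 22.
Best is punch, welder, and saw with total output 24.

24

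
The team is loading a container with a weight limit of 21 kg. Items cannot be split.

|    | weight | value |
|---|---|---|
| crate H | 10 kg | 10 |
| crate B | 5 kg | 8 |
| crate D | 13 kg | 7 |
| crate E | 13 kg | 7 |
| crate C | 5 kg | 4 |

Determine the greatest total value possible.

Allowing fractional choices, the relaxed optimum would be about 22.5, but items are indivisible.
crate B + crate D: weight 5 + 13 = 18 ≤ 21, value 8 + 7 = 15.
crate H + crate B + crate C: weight 10 + 5 + 5 = 20 ≤ 21, value 10 + 8 + 4 = 22.
crate H + crate B: weight 10 + 5 = 15 ≤ 21, value 10 + 8 = 18.
Best is crate H, crate B, and crate C with total value 22.

22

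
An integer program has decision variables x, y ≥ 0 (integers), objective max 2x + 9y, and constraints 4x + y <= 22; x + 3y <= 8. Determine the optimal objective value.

(x,y)=(2,2): 4·2+1·2=10≤22, 1·2+3·2=8≤8, objective 22.
(x,y)=(1,2): 4·1+1·2=6≤22, 1·1+3·2=7≤8, objective 20.
No feasible integer point exceeds 22.

22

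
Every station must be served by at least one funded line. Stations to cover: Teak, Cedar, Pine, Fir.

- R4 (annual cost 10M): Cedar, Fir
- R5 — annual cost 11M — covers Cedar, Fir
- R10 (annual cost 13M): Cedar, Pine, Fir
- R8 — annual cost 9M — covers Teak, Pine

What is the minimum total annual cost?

The greedy cost-per-new-station heuristic would pick R10 and R8 for 22, but a cheaper cover exists.
Choose R4 and R8: together they cover Teak, Cedar, Pine, Fir — every station.
Total annual cost: 10 + 9 = 19.
No cover costs less than 19.

19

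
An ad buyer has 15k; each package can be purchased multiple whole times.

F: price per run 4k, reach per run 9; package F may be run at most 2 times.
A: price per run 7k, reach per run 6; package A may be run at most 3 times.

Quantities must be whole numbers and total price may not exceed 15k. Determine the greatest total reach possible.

Take 2×F and 1×A: price 15 ≤ 15, reach 2·9 + 1·6 = 24.
F has the best ratio (9/4) and is taken to its limit of 2; remaining capacity is filled optimally with the others.

24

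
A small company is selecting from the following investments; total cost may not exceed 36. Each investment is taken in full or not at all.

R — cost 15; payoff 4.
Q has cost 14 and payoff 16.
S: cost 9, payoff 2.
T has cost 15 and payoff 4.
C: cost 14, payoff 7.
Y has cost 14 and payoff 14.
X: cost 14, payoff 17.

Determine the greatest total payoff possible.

33

Take Q and X: cost 14 + 14 = 28 ≤ 36, payoff 16 + 17 = 33.
No other feasible combination does better.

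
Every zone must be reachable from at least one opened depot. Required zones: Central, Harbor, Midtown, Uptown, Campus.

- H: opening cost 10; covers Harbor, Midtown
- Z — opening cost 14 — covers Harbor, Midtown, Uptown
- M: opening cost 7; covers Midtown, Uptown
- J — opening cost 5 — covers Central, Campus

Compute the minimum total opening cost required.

Choose Z and J: together they cover Central, Harbor, Midtown, Uptown, Campus — every zone.
Total opening cost: 14 + 5 = 19.

19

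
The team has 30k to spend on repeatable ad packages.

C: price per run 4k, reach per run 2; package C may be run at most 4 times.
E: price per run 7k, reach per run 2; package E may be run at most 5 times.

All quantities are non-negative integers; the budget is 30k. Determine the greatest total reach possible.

12

C has the best ratio (2/4); taking only C gives at most 4×2 = 8 (stopped by the supply cap of 4).
Mixing does better — 4×C and 2×E: price 30 ≤ 30, reach 4·2 + 2·2 = 12.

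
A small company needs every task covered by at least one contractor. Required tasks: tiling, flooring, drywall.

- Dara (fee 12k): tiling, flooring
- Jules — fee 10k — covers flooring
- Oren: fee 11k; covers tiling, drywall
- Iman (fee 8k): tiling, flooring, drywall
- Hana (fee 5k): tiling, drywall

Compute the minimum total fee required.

Iman alone covers tiling, flooring, drywall — every task.
Total fee: 8.

8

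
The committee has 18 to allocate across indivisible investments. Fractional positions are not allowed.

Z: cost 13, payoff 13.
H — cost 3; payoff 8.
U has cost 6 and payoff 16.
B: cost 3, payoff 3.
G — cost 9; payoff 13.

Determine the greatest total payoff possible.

37

U + B + G: cost 6 + 3 + 9 = 18 ≤ 18, payoff 16 + 3 + 13 = 32.
U + G: cost 6 + 9 = 15 ≤ 18, payoff 16 + 13 = 29.
H + U + G: cost 3 + 6 + 9 = 18 ≤ 18, payoff 8 + 16 + 13 = 37.
Best is H, U, and G with total payoff 37.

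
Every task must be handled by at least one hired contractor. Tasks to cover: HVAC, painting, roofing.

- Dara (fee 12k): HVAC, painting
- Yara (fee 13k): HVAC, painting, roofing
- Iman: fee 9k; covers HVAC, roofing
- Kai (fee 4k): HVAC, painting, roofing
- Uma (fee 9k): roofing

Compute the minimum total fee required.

4

Kai alone covers HVAC, painting, roofing — every task.
Total fee: 4.
No cover costs less than 4.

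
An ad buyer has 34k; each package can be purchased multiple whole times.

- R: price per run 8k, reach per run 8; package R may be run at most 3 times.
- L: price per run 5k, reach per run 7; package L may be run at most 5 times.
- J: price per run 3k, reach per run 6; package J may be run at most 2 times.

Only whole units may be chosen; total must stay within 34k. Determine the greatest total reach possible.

48

1×R, 4×L, and 2×J: price 34 ≤ 34, reach 1·8 + 4·7 + 2·6 = 48.
5×L and 2×J: price 31 ≤ 34, reach 5·7 + 2·6 = 47.
Best is 48.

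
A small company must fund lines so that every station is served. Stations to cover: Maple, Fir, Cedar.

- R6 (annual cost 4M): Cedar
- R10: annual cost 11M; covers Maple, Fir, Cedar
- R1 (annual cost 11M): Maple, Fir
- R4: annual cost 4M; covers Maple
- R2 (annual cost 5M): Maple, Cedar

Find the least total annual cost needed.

This is a weighted set-cover instance.
R10 alone covers Maple, Fir, Cedar — every station.
Total annual cost: 11.

11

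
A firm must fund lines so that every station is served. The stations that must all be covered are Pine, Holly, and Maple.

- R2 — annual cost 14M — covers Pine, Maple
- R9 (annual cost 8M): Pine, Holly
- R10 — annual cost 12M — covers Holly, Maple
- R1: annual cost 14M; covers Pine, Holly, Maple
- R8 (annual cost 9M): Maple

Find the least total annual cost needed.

R1 alone covers Pine, Holly, Maple — every station.
Total annual cost: 14.

14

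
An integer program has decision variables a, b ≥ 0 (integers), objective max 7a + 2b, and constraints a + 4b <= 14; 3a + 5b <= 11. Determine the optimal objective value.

21

Relaxing integrality, the LP optimum is 25.67 at (a,b) = (3.67, 0), which is not an integer point.
(a,b)=(3,0): 1·3+4·0=3≤14, 3·3+5·0=9≤11, objective 21.
(a,b)=(2,1): 1·2+4·1=6≤14, 3·2+5·1=11≤11, objective 16.
(a,b)=(2,0): 1·2+4·0=2≤14, 3·2+5·0=6≤11, objective 14.
Maximum is 21 at (a,b)=(3,0).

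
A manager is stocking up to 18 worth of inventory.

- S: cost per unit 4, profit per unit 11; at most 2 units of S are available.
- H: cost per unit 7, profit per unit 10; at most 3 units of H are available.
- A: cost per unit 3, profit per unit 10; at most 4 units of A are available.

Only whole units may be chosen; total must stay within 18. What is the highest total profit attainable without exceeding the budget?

52

A has the best ratio (10/3); taking only A gives at most 4×10 = 40 (stopped by the supply cap of 4).
Mixing does better — 2×S and 3×A: cost 17 ≤ 18, profit 2·11 + 3·10 = 52.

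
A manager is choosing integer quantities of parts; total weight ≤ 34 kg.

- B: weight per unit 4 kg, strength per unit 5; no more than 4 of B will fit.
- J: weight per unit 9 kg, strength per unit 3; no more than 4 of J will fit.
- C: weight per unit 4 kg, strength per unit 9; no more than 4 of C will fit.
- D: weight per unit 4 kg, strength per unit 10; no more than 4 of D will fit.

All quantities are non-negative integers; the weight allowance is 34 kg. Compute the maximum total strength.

76

D has the best ratio (10/4); taking only D gives at most 4×10 = 40 (stopped by the supply cap of 4).
Mixing does better — 4×C and 4×D: weight 32 ≤ 34, strength 4·9 + 4·10 = 76.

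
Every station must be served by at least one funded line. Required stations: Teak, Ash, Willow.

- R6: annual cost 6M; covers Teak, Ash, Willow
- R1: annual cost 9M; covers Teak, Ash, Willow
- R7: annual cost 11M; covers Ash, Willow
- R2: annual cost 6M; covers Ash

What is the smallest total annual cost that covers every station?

R6 alone covers Teak, Ash, Willow — every station.
Total annual cost: 6.
No cover costs less than 6.

6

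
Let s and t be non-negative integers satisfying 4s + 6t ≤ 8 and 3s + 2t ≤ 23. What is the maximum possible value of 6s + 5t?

12

(s,t)=(2,0) is feasible, giving 12.
(s,t)=(1,0) is feasible, giving 6.
Maximum is 12 at (s,t)=(2,0).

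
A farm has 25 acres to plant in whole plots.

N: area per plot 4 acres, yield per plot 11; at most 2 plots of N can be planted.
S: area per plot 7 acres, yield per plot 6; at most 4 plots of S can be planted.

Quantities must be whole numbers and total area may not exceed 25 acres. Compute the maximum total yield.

This is a bounded integer knapsack.
Take 2×N and 2×S: area 22 ≤ 25, yield 2·11 + 2·6 = 34.
N has the best ratio (11/4) and is taken to its limit of 2; remaining capacity is filled optimally with the others.

34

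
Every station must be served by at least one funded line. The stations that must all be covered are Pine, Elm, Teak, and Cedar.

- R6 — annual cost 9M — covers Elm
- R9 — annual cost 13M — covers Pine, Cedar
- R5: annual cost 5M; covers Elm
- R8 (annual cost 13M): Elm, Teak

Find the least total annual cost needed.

This is an integer covering problem.
The greedy cost-per-new-station heuristic would pick R5, R9, and R8 for 31, but a cheaper cover exists.
Choose R9 and R8: together they cover Pine, Elm, Teak, Cedar — every station.
Total annual cost: 13 + 13 = 26.
No cover costs less than 26.

26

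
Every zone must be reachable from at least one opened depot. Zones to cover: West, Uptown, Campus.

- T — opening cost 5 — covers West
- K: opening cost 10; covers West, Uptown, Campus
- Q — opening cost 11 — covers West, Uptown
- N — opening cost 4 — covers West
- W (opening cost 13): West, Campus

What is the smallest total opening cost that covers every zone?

10

K alone covers West, Uptown, Campus — every zone.
Total opening cost: 10.
No cover costs less than 10.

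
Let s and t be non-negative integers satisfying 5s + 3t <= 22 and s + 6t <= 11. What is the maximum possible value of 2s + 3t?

(s,t)=(3,1) is feasible, giving 9.
(s,t)=(4,0) is feasible, giving 8.
(s,t)=(2,1) is feasible, giving 7.
(s,t)=(3,0) is feasible, giving 6.
The best lattice point is (3,1), giving 9.

9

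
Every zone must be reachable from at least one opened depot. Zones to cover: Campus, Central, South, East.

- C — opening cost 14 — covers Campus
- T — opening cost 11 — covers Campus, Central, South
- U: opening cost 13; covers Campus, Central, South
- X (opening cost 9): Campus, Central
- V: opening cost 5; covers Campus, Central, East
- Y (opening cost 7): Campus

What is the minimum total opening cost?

Choose T and V: together they cover Campus, Central, South, East — every zone.
Total opening cost: 11 + 5 = 16.
No cover costs less than 16.

16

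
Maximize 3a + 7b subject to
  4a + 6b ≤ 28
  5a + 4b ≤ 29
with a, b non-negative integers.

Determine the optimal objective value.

Relaxing integrality, the LP optimum is 32.67 at (a,b) = (0, 4.67), which is not an integer point.
(a,b)=(1,4) is feasible, giving 31.
(a,b)=(0,4) is feasible, giving 28.
(a,b)=(2,3) is feasible, giving 27.
Maximum is 31 at (a,b)=(1,4).

31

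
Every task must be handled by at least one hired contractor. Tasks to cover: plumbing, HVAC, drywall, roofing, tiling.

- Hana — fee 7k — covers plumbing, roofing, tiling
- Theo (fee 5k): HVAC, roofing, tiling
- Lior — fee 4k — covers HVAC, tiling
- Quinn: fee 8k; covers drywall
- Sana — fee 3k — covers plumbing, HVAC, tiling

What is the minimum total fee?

This is an integer covering problem.
Choose Theo, Quinn, and Sana: together they cover plumbing, HVAC, drywall, roofing, tiling — every task.
Total fee: 5 + 8 + 3 = 16.
No cover costs less than 16.

16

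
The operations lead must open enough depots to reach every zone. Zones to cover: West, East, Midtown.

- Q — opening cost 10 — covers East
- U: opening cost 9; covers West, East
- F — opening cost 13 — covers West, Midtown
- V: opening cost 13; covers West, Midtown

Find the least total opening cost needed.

This is a weighted set-cover instance.
Choose U and F: together they cover West, East, Midtown — every zone.
Total opening cost: 9 + 13 = 22.

22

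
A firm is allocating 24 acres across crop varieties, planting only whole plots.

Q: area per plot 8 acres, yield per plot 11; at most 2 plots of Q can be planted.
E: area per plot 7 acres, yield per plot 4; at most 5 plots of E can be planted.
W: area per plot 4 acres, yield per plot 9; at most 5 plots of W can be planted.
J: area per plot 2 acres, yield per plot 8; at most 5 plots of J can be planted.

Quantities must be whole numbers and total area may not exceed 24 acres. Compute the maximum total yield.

68

J has the best ratio (8/2); taking only J gives at most 5×8 = 40 (stopped by the supply cap of 5).
Mixing does better — 4×W and 4×J: area 24 ≤ 24, yield 4·9 + 4·8 = 68.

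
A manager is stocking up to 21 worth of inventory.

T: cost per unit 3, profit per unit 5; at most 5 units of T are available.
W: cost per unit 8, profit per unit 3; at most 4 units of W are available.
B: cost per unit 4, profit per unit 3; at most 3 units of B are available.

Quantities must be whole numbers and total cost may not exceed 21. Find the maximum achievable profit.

28

T has the best ratio (5/3); taking only T gives at most 5×5 = 25 (stopped by the supply cap of 5).
Mixing does better — 5×T and 1×B: cost 19 ≤ 21, profit 5·5 + 1·3 = 28.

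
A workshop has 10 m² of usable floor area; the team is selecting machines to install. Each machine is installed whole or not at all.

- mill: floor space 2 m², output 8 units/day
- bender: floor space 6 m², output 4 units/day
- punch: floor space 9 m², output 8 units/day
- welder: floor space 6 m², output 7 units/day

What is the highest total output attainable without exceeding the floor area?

This is a 0-1 knapsack instance.
Take mill and welder: floor space 2 + 6 = 8 ≤ 10, output 8 + 7 = 15.
No other feasible combination does better.

15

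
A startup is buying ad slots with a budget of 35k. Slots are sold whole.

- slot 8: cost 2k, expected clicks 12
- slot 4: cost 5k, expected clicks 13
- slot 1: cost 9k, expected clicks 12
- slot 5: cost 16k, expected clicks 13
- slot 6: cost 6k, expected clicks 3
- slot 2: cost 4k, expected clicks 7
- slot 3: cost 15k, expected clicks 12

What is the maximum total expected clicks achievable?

56

This is an integer program with binary decision variables.
Take slot 8, slot 4, slot 1, slot 2, and slot 3: cost 2 + 5 + 9 + 4 + 15 = 35 ≤ 35, expected clicks 12 + 13 + 12 + 7 + 12 = 56.
No other feasible combination does better.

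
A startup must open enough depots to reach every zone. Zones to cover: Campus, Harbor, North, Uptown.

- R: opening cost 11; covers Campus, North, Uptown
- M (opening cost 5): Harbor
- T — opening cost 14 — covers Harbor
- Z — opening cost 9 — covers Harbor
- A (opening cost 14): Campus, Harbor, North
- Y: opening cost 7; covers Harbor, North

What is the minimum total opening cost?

This is a weighted set-cover instance.
Choose R and M: together they cover Campus, Harbor, North, Uptown — every zone.
Total opening cost: 11 + 5 = 16.

16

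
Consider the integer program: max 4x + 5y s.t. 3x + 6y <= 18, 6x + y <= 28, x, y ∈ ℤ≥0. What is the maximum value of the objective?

The continuous relaxation peaks at (4.55, 0.727) with value 21.82; rounding to a feasible lattice point costs some objective.
(x,y)=(4,1): 3·4+6·1=18≤18, 6·4+1·1=25≤28, objective 21.
(x,y)=(3,1): 3·3+6·1=15≤18, 6·3+1·1=19≤28, objective 17.
(x,y)=(4,0): 3·4+6·0=12≤18, 6·4+1·0=24≤28, objective 16.
No feasible integer point exceeds 21.

21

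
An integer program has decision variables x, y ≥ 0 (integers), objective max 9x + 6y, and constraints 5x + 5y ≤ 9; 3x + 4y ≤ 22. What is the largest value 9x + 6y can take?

(x,y)=(1,0) is feasible, giving 9.
(x,y)=(0,1) is feasible, giving 6.
No feasible integer point exceeds 9.

9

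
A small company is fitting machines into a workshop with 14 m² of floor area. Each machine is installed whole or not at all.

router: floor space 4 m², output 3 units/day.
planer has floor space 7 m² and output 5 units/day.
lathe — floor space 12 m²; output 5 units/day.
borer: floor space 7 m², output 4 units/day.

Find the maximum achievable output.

Allowing fractional choices, the relaxed optimum would be about 9.7, but machines are indivisible.
planer + borer: floor space 7 + 7 = 14 ≤ 14, output 5 + 4 = 9.
router + borer: floor space 4 + 7 = 11 ≤ 14, output 3 + 4 = 7.
router + planer: floor space 4 + 7 = 11 ≤ 14, output 3 + 5 = 8.
Best is planer and borer with total output 9.

9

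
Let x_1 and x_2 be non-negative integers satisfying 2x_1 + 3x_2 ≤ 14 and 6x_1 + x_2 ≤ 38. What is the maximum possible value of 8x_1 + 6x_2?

Relaxing integrality, the LP optimum is 53.00 at (x_1,x_2) = (6.25, 0.5), which is not an integer point.
(x_1,x_2)=(6,0): 2·6+3·0=12≤14, 6·6+1·0=36≤38, objective 48.
(x_1,x_2)=(5,1): 2·5+3·1=13≤14, 6·5+1·1=31≤38, objective 46.
(x_1,x_2)=(5,0): 2·5+3·0=10≤14, 6·5+1·0=30≤38, objective 40.
The best lattice point is (6,0), giving 48.

48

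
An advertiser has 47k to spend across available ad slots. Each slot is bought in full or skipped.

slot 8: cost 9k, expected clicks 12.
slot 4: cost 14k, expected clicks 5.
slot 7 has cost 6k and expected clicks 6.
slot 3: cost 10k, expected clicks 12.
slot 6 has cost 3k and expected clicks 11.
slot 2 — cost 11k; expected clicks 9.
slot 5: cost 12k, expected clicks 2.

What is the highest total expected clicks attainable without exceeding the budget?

50

Treat it as a binary knapsack problem.
Allowing fractional choices, the relaxed optimum would be about 52.9, but ad slots are indivisible.
slot 8 + slot 7 + slot 3 + slot 6 + slot 2: cost 9 + 6 + 10 + 3 + 11 = 39 ≤ 47, expected clicks 12 + 6 + 12 + 11 + 9 = 50.
slot 8 + slot 4 + slot 7 + slot 3 + slot 6: cost 9 + 14 + 6 + 10 + 3 = 42 ≤ 47, expected clicks 12 + 5 + 6 + 12 + 11 = 46.
slot 8 + slot 4 + slot 3 + slot 6 + slot 2: cost 9 + 14 + 10 + 3 + 11 = 47 ≤ 47, expected clicks 12 + 5 + 12 + 11 + 9 = 49.
Best is slot 8, slot 7, slot 3, slot 6, and slot 2 with total expected clicks 50.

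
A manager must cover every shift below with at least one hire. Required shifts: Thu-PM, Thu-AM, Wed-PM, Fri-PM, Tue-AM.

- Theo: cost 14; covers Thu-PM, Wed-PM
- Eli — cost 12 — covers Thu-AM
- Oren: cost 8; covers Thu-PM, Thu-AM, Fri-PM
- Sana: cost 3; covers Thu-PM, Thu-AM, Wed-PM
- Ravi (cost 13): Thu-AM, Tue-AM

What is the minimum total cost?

24

This is an integer covering problem.
Choose Oren, Sana, and Ravi: together they cover Thu-PM, Thu-AM, Wed-PM, Fri-PM, Tue-AM — every shift.
Total cost: 8 + 3 + 13 = 24.
No cover costs less than 24.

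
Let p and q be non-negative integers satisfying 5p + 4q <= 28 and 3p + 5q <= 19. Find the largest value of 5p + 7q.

29

The continuous relaxation peaks at (4.92, 0.846) with value 30.54; rounding to a feasible lattice point costs some objective.
(p,q)=(3,2): 5·3+4·2=23≤28, 3·3+5·2=19≤19, objective 29.
(p,q)=(4,1): 5·4+4·1=24≤28, 3·4+5·1=17≤19, objective 27.
(p,q)=(5,0): 5·5+4·0=25≤28, 3·5+5·0=15≤19, objective 25.
No feasible integer point exceeds 29.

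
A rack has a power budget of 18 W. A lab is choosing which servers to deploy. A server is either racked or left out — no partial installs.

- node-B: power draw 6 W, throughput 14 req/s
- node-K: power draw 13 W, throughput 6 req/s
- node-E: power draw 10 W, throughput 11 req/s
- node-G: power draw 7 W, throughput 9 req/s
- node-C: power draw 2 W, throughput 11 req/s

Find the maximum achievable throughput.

This is an integer program with binary decision variables.
Allowing fractional choices, the relaxed optimum would be about 37.3, but servers are indivisible.
node-B + node-G + node-C: power draw 6 + 7 + 2 = 15 ≤ 18, throughput 14 + 9 + 11 = 34.
node-B + node-E + node-C: power draw 6 + 10 + 2 = 18 ≤ 18, throughput 14 + 11 + 11 = 36.
Best is node-B, node-E, and node-C with total throughput 36.

36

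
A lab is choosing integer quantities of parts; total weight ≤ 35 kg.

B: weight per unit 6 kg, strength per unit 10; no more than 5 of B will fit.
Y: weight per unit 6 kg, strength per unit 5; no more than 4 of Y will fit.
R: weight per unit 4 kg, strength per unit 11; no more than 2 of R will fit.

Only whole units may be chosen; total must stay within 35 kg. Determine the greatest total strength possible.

62

5×B and 1×R: weight 34 ≤ 35, strength 5·10 + 1·11 = 61.
4×B and 2×R: weight 32 ≤ 35, strength 4·10 + 2·11 = 62.
Best is 62.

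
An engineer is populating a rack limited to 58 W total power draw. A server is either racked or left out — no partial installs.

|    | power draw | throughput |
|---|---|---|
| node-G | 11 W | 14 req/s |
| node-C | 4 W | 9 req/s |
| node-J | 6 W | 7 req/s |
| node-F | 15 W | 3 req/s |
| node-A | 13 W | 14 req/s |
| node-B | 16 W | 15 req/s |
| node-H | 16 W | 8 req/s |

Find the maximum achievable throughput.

node-C + node-J + node-A + node-B + node-H: power draw 4 + 6 + 13 + 16 + 16 = 55 ≤ 58, throughput 9 + 7 + 14 + 15 + 8 = 53.
node-G + node-C + node-J + node-A + node-B: power draw 11 + 4 + 6 + 13 + 16 = 50 ≤ 58, throughput 14 + 9 + 7 + 14 + 15 = 59.
node-G + node-C + node-J + node-B + node-H: power draw 11 + 4 + 6 + 16 + 16 = 53 ≤ 58, throughput 14 + 9 + 7 + 15 + 8 = 53.
Best is node-G, node-C, node-J, node-A, and node-B with total throughput 59.

59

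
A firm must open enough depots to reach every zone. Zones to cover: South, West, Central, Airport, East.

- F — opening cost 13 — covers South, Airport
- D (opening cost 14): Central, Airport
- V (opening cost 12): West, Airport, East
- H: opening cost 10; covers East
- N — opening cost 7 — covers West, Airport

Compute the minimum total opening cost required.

This is an integer covering problem.
The greedy cost-per-new-zone heuristic would pick N, H, F, and D for 44, but a cheaper cover exists.
Choose F, D, and V: together they cover South, West, Central, Airport, East — every zone.
Total opening cost: 13 + 14 + 12 = 39.
No cover costs less than 39.

39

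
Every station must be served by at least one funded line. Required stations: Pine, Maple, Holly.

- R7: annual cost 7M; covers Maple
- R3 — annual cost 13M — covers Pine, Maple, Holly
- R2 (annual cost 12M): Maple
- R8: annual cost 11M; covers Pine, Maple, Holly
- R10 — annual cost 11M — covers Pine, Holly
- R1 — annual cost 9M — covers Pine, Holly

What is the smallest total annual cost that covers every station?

R8 alone covers Pine, Maple, Holly — every station.
Total annual cost: 11.
No cover costs less than 11.

11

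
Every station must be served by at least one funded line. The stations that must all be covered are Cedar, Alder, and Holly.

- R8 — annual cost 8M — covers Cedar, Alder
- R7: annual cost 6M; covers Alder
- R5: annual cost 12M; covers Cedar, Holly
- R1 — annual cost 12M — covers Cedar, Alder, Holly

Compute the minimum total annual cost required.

The greedy cost-per-new-station heuristic would pick R8 and R5 for 20, but a cheaper cover exists.
R1 alone covers Cedar, Alder, Holly — every station.
Total annual cost: 12.
No cover costs less than 12.

12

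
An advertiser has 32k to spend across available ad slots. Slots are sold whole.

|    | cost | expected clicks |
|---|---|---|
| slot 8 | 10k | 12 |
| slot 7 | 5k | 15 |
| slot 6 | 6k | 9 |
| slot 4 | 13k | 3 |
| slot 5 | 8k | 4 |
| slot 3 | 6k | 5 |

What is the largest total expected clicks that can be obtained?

41

Take slot 8, slot 7, slot 6, and slot 3: cost 10 + 5 + 6 + 6 = 27 ≤ 32, expected clicks 12 + 15 + 9 + 5 = 41.
No other feasible combination does better.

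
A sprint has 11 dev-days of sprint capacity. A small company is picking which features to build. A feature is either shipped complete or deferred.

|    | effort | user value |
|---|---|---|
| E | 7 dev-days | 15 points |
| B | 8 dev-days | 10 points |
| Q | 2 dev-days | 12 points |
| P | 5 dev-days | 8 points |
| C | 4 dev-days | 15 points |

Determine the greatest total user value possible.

35

This is an integer program with binary decision variables.
Q + P + C: effort 2 + 5 + 4 = 11 ≤ 11, user value 12 + 8 + 15 = 35.
E + C: effort 7 + 4 = 11 ≤ 11, user value 15 + 15 = 30.
Best is Q, P, and C with total user value 35.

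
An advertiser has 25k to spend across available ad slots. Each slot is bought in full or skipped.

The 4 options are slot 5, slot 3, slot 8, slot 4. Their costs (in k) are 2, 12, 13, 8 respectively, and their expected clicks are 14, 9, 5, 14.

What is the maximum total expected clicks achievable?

37

Take slot 5, slot 3, and slot 4: cost 2 + 12 + 8 = 22 ≤ 25, expected clicks 14 + 9 + 14 = 37.
No other feasible combination does better.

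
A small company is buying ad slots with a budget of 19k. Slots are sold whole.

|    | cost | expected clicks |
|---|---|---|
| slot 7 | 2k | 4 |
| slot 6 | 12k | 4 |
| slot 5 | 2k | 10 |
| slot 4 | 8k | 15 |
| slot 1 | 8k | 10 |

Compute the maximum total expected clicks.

35

Take slot 5, slot 4, and slot 1: cost 2 + 8 + 8 = 18 ≤ 19, expected clicks 10 + 15 + 10 = 35.
No other feasible combination does better.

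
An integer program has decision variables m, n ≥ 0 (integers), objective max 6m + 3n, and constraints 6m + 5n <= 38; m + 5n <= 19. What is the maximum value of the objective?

36

The continuous relaxation peaks at (6.33, 0) with value 38.00; rounding to a feasible lattice point costs some objective.
(m,n)=(6,0): 6·6+5·0=36≤38, 1·6+5·0=6≤19, objective 36.
(m,n)=(5,1): 6·5+5·1=35≤38, 1·5+5·1=10≤19, objective 33.
(m,n)=(5,0): 6·5+5·0=30≤38, 1·5+5·0=5≤19, objective 30.
The best lattice point is (6,0), giving 36.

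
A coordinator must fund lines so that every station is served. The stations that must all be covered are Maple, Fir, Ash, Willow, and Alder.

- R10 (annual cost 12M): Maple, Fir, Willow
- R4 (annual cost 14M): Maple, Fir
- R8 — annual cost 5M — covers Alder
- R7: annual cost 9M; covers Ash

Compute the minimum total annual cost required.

Choose R10, R8, and R7: together they cover Maple, Fir, Ash, Willow, Alder — every station.
Total annual cost: 12 + 5 + 9 = 26.
No cover costs less than 26.

26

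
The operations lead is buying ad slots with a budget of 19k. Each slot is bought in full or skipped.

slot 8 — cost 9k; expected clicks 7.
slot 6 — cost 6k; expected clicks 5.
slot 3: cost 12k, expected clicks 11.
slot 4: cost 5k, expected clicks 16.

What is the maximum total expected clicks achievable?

27

Take slot 3 and slot 4: cost 12 + 5 = 17 ≤ 19, expected clicks 11 + 16 = 27.
No other feasible combination does better.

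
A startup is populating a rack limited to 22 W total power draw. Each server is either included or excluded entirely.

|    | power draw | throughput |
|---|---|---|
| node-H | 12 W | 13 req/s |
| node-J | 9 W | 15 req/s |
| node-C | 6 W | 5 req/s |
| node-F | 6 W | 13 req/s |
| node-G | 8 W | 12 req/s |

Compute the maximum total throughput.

node-C + node-F + node-G: power draw 6 + 6 + 8 = 20 ≤ 22, throughput 5 + 13 + 12 = 30.
node-J + node-F: power draw 9 + 6 = 15 ≤ 22, throughput 15 + 13 = 28.
node-J + node-C + node-F: power draw 9 + 6 + 6 = 21 ≤ 22, throughput 15 + 5 + 13 = 33.
Best is node-J, node-C, and node-F with total throughput 33.

33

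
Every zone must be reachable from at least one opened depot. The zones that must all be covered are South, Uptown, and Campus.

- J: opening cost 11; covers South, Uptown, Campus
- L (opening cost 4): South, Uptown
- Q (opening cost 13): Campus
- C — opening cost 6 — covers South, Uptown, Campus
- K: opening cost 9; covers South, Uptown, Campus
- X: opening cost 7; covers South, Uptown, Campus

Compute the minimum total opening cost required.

6

This is a weighted set-cover instance.
The greedy cost-per-new-zone heuristic would pick L and C for 10, but a cheaper cover exists.
C alone covers South, Uptown, Campus — every zone.
Total opening cost: 6.
No cover costs less than 6.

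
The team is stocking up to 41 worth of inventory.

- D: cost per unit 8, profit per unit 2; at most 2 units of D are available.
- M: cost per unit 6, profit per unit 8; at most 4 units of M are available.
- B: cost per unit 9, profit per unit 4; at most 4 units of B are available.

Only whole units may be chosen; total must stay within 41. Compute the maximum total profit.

1×D, 4×M, and 1×B: cost 41 ≤ 41, profit 1·2 + 4·8 + 1·4 = 38.
4×M and 1×B: cost 33 ≤ 41, profit 4·8 + 1·4 = 36.
Best is 38.

38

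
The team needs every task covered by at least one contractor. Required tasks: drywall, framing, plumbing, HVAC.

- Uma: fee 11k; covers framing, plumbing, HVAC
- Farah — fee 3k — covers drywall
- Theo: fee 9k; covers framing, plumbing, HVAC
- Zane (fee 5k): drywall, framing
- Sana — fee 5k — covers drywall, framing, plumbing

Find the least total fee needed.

12

This is a weighted set-cover instance.
Choose Farah and Theo: together they cover drywall, framing, plumbing, HVAC — every task.
Total fee: 3 + 9 = 12.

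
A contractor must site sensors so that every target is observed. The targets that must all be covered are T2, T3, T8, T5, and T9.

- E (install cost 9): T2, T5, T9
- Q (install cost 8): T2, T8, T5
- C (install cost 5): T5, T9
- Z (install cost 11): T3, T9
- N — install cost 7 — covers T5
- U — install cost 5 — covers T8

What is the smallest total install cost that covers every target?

This is an integer covering problem.
The greedy cost-per-new-target heuristic would pick C, Q, and Z for 24, but a cheaper cover exists.
Choose Q and Z: together they cover T2, T3, T8, T5, T9 — every target.
Total install cost: 8 + 11 = 19.
No cover costs less than 19.

19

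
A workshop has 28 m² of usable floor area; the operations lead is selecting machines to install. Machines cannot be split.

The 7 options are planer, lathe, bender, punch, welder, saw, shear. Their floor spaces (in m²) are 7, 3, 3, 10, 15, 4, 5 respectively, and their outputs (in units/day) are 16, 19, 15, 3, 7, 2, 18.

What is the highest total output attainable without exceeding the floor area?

Treat it as a binary knapsack problem.
Allowing fractional choices, the relaxed optimum would be about 72.8, but machines are indivisible.
planer + lathe + bender + punch + shear: floor space 7 + 3 + 3 + 10 + 5 = 28 ≤ 28, output 16 + 19 + 15 + 3 + 18 = 71.
planer + lathe + bender + shear: floor space 7 + 3 + 3 + 5 = 18 ≤ 28, output 16 + 19 + 15 + 18 = 68.
planer + lathe + bender + saw + shear: floor space 7 + 3 + 3 + 4 + 5 = 22 ≤ 28, output 16 + 19 + 15 + 2 + 18 = 70.
Best is planer, lathe, bender, punch, and shear with total output 71.

71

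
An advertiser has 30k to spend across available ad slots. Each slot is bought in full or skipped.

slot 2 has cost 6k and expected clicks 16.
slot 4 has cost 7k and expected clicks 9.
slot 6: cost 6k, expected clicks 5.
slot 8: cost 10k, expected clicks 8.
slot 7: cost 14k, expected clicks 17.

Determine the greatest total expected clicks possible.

This is an integer program with binary decision variables.
slot 2 + slot 8 + slot 7: cost 6 + 10 + 14 = 30 ≤ 30, expected clicks 16 + 8 + 17 = 41.
slot 2 + slot 6 + slot 7: cost 6 + 6 + 14 = 26 ≤ 30, expected clicks 16 + 5 + 17 = 38.
slot 2 + slot 4 + slot 7: cost 6 + 7 + 14 = 27 ≤ 30, expected clicks 16 + 9 + 17 = 42.
Best is slot 2, slot 4, and slot 7 with total expected clicks 42.

42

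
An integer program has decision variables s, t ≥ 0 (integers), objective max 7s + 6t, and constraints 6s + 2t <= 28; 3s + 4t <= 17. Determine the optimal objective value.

The continuous relaxation peaks at (4.33, 1) with value 36.33; rounding to a feasible lattice point costs some objective.
(s,t)=(4,1): 6·4+2·1=26≤28, 3·4+4·1=16≤17, objective 34.
(s,t)=(3,2): 6·3+2·2=22≤28, 3·3+4·2=17≤17, objective 33.
(s,t)=(4,0): 6·4+2·0=24≤28, 3·4+4·0=12≤17, objective 28.
Maximum is 34 at (s,t)=(4,1).

34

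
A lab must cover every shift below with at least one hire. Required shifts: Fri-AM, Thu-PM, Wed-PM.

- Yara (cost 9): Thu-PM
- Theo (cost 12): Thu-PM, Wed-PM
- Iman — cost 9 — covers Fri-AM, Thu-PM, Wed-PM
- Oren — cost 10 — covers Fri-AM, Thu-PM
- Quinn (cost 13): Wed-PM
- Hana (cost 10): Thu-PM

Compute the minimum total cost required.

Iman alone covers Fri-AM, Thu-PM, Wed-PM — every shift.
Total cost: 9.
No cover costs less than 9.

9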